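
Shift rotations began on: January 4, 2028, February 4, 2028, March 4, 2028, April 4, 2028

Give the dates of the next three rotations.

Gaps: 31, 29, 31 days — not constant. Every event is on the 4th of the month.
Pattern: the 4th of each month.
May 2028: May 4, 2028.
Next: June 2028 → June 4, 2028.
Next: July 2028 → July 4, 2028.

May 4, 2028; June 4, 2028; July 4, 2028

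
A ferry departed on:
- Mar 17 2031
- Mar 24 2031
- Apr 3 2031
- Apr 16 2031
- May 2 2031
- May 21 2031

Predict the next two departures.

Intervals are 7, 10, 13, 16, 19 days — an arithmetic progression with common difference 3.
Next gap: 22 days. May 21 2031 + 22 days = Jun 12 2031.
Next gap: 25 days. Jun 12 2031 + 25 days = Jul 7 2031.

Jun 12 2031, Jul 7 2031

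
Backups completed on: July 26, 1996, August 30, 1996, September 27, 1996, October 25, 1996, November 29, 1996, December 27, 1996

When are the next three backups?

January 31, 1997; February 28, 1997; March 28, 1997

Every date is a Friday; gaps 35, 28, 28, 35, 28 days.
Each is the last Friday of its month (at least one falls on the 29th or later, ruling out '4th Friday').
January 1997 ends with Friday January 31, 1997.
February 1997 ends with Friday February 28, 1997.
Last Friday of March 1997: March 28, 1997.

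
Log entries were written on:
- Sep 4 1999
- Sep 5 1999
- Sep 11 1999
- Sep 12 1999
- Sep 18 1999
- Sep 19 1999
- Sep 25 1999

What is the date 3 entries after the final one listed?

Oct 3 1999

Every event lands on a Saturday or Sunday (gaps cycle 1, 6, 1, 6, 1, 6).
So the schedule is: every Saturday and Sunday.
The following Sunday is Sep 26 1999.
The following Saturday is Oct 2 1999.
Next Sunday: Oct 3 1999.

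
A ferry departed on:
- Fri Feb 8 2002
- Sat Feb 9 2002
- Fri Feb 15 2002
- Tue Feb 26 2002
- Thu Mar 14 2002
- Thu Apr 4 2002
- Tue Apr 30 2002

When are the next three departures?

Gaps: 1, 6, 11, 16, 21, 26 days — each gap is 5 larger than the previous one.
Next gap: 31 days. Tue Apr 30 2002 + 31 days = Fri May 31 2002.
Next gap: 36 days. Fri May 31 2002 + 36 days = Sat Jul 6 2002.
Next gap: 41 days. Sat Jul 6 2002 + 41 days = Fri Aug 16 2002.

Fri May 31 2002, Sat Jul 6 2002, Fri Aug 16 2002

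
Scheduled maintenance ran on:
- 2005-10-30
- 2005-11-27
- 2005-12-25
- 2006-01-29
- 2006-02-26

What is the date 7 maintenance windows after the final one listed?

2006-09-24

These are Sundays with 28, 28, 35, 28-day gaps.
Each is the final Sunday of its month — 2005-10-30 is past the 28th, so '4th Sunday' doesn't fit.
Last Sunday of March 2006: 2006-03-26.
Last Sunday of April 2006: 2006-04-30.
Last Sunday of May 2006: 2006-05-28.
Last Sunday of June 2006: 2006-06-25.
July 2006 ends with Sunday 2006-07-30.
Last Sunday of August 2006: 2006-08-27.
Last Sunday of September 2006: 2006-09-24.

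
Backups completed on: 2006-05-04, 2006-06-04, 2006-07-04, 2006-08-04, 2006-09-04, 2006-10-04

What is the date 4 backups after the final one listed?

2007-02-04

The day-of-month is always 4 (31, 30, 31, 31, 30 days between events).
So this recurs on the 4th of each month.
November 2006: 2006-11-04.
Next: December 2006 → 2006-12-04.
Next: January 2007 → 2007-01-04.
Next: February 2007 → 2007-02-04.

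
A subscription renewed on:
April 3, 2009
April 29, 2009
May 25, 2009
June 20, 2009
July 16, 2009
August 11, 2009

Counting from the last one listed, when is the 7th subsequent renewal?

The spacing is 26, 26, 26, 26, 26 days — always 26 days.
August 11, 2009 + 26 days = September 6, 2009.
September 6, 2009 + 26 days = October 2, 2009.
October 2, 2009 + 26 days = October 28, 2009.
October 28, 2009 + 26 days = November 23, 2009.
November 23, 2009 + 26 days = December 19, 2009.
December 19, 2009 + 26 days = January 14, 2010.
January 14, 2010 + 26 days = February 9, 2010.

February 9, 2010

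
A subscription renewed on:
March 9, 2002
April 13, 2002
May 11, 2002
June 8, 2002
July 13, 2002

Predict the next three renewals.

August 10, 2002; September 14, 2002; October 12, 2002

These are Saturdays at 28- or 35-day spacing (35, 28, 28, 35).
The pattern: 2nd Saturday of the month.
2nd Saturday of August 2002: August 10, 2002.
September 2002 — 2nd Saturday is September 14, 2002.
2nd Saturday of October 2002: October 12, 2002.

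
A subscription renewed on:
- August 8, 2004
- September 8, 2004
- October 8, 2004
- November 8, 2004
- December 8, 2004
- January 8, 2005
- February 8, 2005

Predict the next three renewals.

March 8, 2005; April 8, 2005; May 8, 2005

Gaps: 31, 30, 31, 30, 31, 31 days — not constant. Every event is on the 8th of the month.
Pattern: the 8th of each month.
March 2005: March 8, 2005.
Next: April 2005 → April 8, 2005.
Next: May 2005 → May 8, 2005.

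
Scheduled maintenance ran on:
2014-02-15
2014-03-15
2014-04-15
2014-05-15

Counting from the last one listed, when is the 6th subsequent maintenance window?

2014-11-15

Each date is the 15th; the gaps (28, 31, 30) track the month lengths.
The rule is the 15th of each month.
June 2014: 2014-06-15.
Next: July 2014 → 2014-07-15.
August 2014: 2014-08-15.
September 2014: 2014-09-15.
Next: October 2014 → 2014-10-15.
November 2014: 2014-11-15.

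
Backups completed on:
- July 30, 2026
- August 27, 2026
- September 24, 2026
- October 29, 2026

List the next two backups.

Every date is a Thursday; gaps 28, 28, 35 days.
Each is the last Thursday of its month (at least one falls on the 29th or later, ruling out '4th Thursday').
November 2026 ends with Thursday November 26, 2026.
December 2026 ends with Thursday December 31, 2026.

November 26, 2026; December 31, 2026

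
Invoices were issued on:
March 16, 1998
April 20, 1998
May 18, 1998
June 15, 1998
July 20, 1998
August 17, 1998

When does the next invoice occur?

All dates are Mondays, 35, 28, 28, 35, 28 days apart.
Specifically, the 3rd Monday of each month.
3rd Monday of September 1998: September 21, 1998.

September 21, 1998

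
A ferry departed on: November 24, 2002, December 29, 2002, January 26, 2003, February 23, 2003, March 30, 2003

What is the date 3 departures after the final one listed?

Every date is a Sunday; gaps 35, 28, 28, 35 days.
Each is the last Sunday of its month (at least one falls on the 29th or later, ruling out '4th Sunday').
Last Sunday of April 2003: April 27, 2003.
Last Sunday of May 2003: May 25, 2003.
Last Sunday of June 2003: June 29, 2003.

June 29, 2003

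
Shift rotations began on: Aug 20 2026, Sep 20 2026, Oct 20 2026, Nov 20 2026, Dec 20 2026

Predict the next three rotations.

Jan 20 2027, Feb 20 2027, Mar 20 2027

The day-of-month is always 20 (31, 30, 31, 30 days between events).
So this recurs on the 20th of each month.
January 2027: Jan 20 2027.
Next: February 2027 → Feb 20 2027.
March 2027: Mar 20 2027.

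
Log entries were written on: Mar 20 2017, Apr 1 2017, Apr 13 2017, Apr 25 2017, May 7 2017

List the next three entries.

May 19 2017, May 31 2017, Jun 12 2017

Gaps between consecutive events: 12, 12, 12, 12 days — a constant 12-day interval.
May 7 2017 + 12 days = May 19 2017.
May 19 2017 + 12 days = May 31 2017.
May 31 2017 + 12 days = Jun 12 2017.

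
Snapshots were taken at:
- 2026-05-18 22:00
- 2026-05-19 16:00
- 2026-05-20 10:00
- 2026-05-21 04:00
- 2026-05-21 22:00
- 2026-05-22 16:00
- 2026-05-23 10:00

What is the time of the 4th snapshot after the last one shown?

2026-05-26 10:00

The interval is a steady 18 hours (18, 18, 18, 18, 18, 18).
2026-05-23 10:00 + 18 h = 2026-05-24 04:00.
2026-05-24 04:00 + 18 h = 2026-05-24 22:00.
2026-05-24 22:00 + 18 h = 2026-05-25 16:00.
2026-05-25 16:00 + 18 h = 2026-05-26 10:00.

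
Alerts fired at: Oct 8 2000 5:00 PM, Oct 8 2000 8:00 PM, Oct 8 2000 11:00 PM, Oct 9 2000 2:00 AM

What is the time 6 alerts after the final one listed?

Spacing: 3, 3, 3 h — constant 3 h.
Oct 9 2000 2:00 AM + 3 h = Oct 9 2000 5:00 AM.
Oct 9 2000 5:00 AM + 3 h = Oct 9 2000 8:00 AM.
Oct 9 2000 8:00 AM + 3 h = Oct 9 2000 11:00 AM.
Oct 9 2000 11:00 AM + 3 h = Oct 9 2000 2:00 PM.
Oct 9 2000 2:00 PM + 3 h = Oct 9 2000 5:00 PM.
Oct 9 2000 5:00 PM + 3 h = Oct 9 2000 8:00 PM.

Oct 9 2000 8:00 PM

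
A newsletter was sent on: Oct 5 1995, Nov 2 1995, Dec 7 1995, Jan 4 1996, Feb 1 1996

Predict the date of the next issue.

Mar 7 1996

Gaps: 28, 35, 28, 28 days — a mix of 28 and 35. Every date is a Thursday.
Each is the 1st Thursday of its month.
March 1996 — 1st Thursday is Mar 7 1996.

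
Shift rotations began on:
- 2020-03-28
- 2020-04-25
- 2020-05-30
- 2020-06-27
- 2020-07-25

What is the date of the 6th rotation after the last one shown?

All Saturdays; the gaps (28, 35, 28, 28) vary with month length.
This is the last Saturday of each month.
Last Saturday of August 2020: 2020-08-29.
September 2020 ends with Saturday 2020-09-26.
Last Saturday of October 2020: 2020-10-31.
November 2020 ends with Saturday 2020-11-28.
Last Saturday of December 2020: 2020-12-26.
Last Saturday of January 2021: 2021-01-30.

2021-01-30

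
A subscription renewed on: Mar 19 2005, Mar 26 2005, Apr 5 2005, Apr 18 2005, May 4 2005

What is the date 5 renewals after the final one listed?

Sep 6 2005

Intervals are 7, 10, 13, 16 days — an arithmetic progression with common difference 3.
Next gap: 19 days. May 4 2005 + 19 days = May 23 2005.
Next gap: 22 days. May 23 2005 + 22 days = Jun 14 2005.
Next gap: 25 days. Jun 14 2005 + 25 days = Jul 9 2005.
Next gap: 28 days. Jul 9 2005 + 28 days = Aug 6 2005.
Next gap: 31 days. Aug 6 2005 + 31 days = Sep 6 2005.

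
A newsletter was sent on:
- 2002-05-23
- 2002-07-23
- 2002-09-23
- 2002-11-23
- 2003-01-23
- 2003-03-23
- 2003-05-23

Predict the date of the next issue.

2003-07-23

Each date is the 23rd; the gaps (61, 62, 61, 61, 59, 61) track the month lengths.
The rule is the 23rd of every 2 months.
Next: July 2003 → 2003-07-23.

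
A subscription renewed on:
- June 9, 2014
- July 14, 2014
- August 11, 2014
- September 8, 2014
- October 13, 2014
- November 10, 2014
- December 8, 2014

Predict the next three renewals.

January 12, 2015; February 9, 2015; March 9, 2015

These are Mondays at 28- or 35-day spacing (35, 28, 28, 35, 28, 28).
The pattern: 2nd Monday of the month.
January 2015 — 2nd Monday is January 12, 2015.
2nd Monday of February 2015: February 9, 2015.
March 2015 — 2nd Monday is March 9, 2015.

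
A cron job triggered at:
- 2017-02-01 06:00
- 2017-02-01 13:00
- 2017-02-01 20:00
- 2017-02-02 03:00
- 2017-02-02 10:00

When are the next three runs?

The interval is a steady 7 hours (7, 7, 7, 7).
2017-02-02 10:00 + 7 h = 2017-02-02 17:00.
2017-02-02 17:00 + 7 h = 2017-02-03 00:00.
2017-02-03 00:00 + 7 h = 2017-02-03 07:00.

2017-02-02 17:00, 2017-02-03 00:00, 2017-02-03 07:00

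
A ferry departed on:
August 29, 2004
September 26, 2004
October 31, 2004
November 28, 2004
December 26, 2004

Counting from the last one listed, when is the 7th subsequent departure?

These are Sundays with 28, 35, 28, 28-day gaps.
Each is the final Sunday of its month — August 29, 2004 is past the 28th, so '4th Sunday' doesn't fit.
Last Sunday of January 2005: January 30, 2005.
Last Sunday of February 2005: February 27, 2005.
March 2005 ends with Sunday March 27, 2005.
Last Sunday of April 2005: April 24, 2005.
May 2005 ends with Sunday May 29, 2005.
Last Sunday of June 2005: June 26, 2005.
July 2005 ends with Sunday July 31, 2005.

July 31, 2005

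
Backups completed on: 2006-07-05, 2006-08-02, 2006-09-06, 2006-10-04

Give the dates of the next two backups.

Gaps: 28, 35, 28 days — a mix of 28 and 35. Every date is a Wednesday.
Each is the 1st Wednesday of its month.
November 2006 — 1st Wednesday is 2006-11-01.
December 2006 — 1st Wednesday is 2006-12-06.

2006-11-01, 2006-12-06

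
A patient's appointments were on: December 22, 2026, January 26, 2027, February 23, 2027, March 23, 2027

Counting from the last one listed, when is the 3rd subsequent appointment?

Gaps: 35, 28, 28 days — a mix of 28 and 35. Every date is a Tuesday.
Each is the 4th Tuesday of its month.
4th Tuesday of April 2027: April 27, 2027.
4th Tuesday of May 2027: May 25, 2027.
4th Tuesday of June 2027: June 22, 2027.

June 22, 2027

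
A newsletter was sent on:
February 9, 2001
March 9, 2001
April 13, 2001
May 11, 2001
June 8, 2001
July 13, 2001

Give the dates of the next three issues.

All dates are Fridays, 28, 35, 28, 28, 35 days apart.
Specifically, the 2nd Friday of each month.
2nd Friday of August 2001: August 10, 2001.
September 2001 — 2nd Friday is September 14, 2001.
2nd Friday of October 2001: October 12, 2001.

August 10, 2001; September 14, 2001; October 12, 2001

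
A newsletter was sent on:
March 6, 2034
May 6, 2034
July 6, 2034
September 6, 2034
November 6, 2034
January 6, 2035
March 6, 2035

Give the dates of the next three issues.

May 6, 2035; July 6, 2035; September 6, 2035

Gaps: 61, 61, 62, 61, 61, 59 days — not constant. Every event is on the 6th of the month.
Pattern: the 6th of every 2 months.
Next: May 2035 → May 6, 2035.
July 2035: July 6, 2035.
September 2035: September 6, 2035.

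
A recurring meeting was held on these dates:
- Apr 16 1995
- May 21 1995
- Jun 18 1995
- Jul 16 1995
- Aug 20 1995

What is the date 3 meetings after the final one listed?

All dates are Sundays, 35, 28, 28, 35 days apart.
Specifically, the 3rd Sunday of each month.
September 1995 — 3rd Sunday is Sep 17 1995.
October 1995 — 3rd Sunday is Oct 15 1995.
November 1995 — 3rd Sunday is Nov 19 1995.

Nov 19 1995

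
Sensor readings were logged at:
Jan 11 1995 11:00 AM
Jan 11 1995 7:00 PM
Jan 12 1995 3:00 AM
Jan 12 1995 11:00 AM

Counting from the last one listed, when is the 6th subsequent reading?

Jan 14 1995 11:00 AM

The interval is a steady 8 hours (8, 8, 8).
Jan 12 1995 11:00 AM + 8 h = Jan 12 1995 7:00 PM.
Jan 12 1995 7:00 PM + 8 h = Jan 13 1995 3:00 AM.
Jan 13 1995 3:00 AM + 8 h = Jan 13 1995 11:00 AM.
Jan 13 1995 11:00 AM + 8 h = Jan 13 1995 7:00 PM.
Jan 13 1995 7:00 PM + 8 h = Jan 14 1995 3:00 AM.
Jan 14 1995 3:00 AM + 8 h = Jan 14 1995 11:00 AM.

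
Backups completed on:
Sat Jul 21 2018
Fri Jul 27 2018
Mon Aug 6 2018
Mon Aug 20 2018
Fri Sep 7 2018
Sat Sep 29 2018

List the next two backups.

Gaps: 6, 10, 14, 18, 22 days — each gap is 4 larger than the previous one.
Next gap: 26 days. Sat Sep 29 2018 + 26 days = Thu Oct 25 2018.
Next gap: 30 days. Thu Oct 25 2018 + 30 days = Sat Nov 24 2018.

Thu Oct 25 2018, Sat Nov 24 2018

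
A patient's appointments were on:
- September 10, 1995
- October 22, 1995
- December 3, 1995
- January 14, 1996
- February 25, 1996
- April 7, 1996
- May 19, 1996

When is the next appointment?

June 30, 1996

Gaps between consecutive events: 42, 42, 42, 42, 42, 42 days — a constant 42-day interval.
May 19, 1996 + 42 days = June 30, 1996.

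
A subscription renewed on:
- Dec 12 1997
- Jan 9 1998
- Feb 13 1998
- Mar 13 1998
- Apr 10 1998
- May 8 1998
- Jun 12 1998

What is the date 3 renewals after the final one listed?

Sep 11 1998

All dates are Fridays, 28, 35, 28, 28, 28, 35 days apart.
Specifically, the 2nd Friday of each month.
July 1998 — 2nd Friday is Jul 10 1998.
2nd Friday of August 1998: Aug 14 1998.
2nd Friday of September 1998: Sep 11 1998.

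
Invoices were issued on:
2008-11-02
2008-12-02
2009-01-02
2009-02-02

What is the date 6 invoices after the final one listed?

2009-08-02

Gaps: 30, 31, 31 days — not constant. Every event is on the 2nd of the month.
Pattern: the 2nd of each month.
March 2009: 2009-03-02.
Next: April 2009 → 2009-04-02.
Next: May 2009 → 2009-05-02.
June 2009: 2009-06-02.
Next: July 2009 → 2009-07-02.
August 2009: 2009-08-02.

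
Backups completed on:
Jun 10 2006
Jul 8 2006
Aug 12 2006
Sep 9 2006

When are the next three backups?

All dates are Saturdays, 28, 35, 28 days apart.
Specifically, the 2nd Saturday of each month.
October 2006 — 2nd Saturday is Oct 14 2006.
November 2006 — 2nd Saturday is Nov 11 2006.
December 2006 — 2nd Saturday is Dec 9 2006.

Oct 14 2006, Nov 11 2006, Dec 9 2006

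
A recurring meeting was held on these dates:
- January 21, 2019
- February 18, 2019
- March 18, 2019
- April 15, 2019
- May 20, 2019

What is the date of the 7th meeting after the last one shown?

These are Mondays at 28- or 35-day spacing (28, 28, 28, 35).
The pattern: 3rd Monday of the month.
3rd Monday of June 2019: June 17, 2019.
July 2019 — 3rd Monday is July 15, 2019.
August 2019 — 3rd Monday is August 19, 2019.
3rd Monday of September 2019: September 16, 2019.
October 2019 — 3rd Monday is October 21, 2019.
3rd Monday of November 2019: November 18, 2019.
3rd Monday of December 2019: December 16, 2019.

December 16, 2019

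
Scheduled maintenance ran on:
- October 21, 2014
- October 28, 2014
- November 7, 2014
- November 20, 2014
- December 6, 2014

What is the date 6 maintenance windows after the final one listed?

May 14, 2015

The spacing grows by 3 each time: 7, 10, 13, 16 days.
Next gap: 19 days. December 6, 2014 + 19 days = December 25, 2014.
Next gap: 22 days. December 25, 2014 + 22 days = January 16, 2015.
Next gap: 25 days. January 16, 2015 + 25 days = February 10, 2015.
Next gap: 28 days. February 10, 2015 + 28 days = March 10, 2015.
Next gap: 31 days. March 10, 2015 + 31 days = April 10, 2015.
Next gap: 34 days. April 10, 2015 + 34 days = May 14, 2015.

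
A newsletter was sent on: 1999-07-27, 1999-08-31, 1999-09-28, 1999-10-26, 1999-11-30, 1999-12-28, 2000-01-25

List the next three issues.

2000-02-29, 2000-03-28, 2000-04-25

Every date is a Tuesday; gaps 35, 28, 28, 35, 28, 28 days.
Each is the last Tuesday of its month (at least one falls on the 29th or later, ruling out '4th Tuesday').
Last Tuesday of February 2000: 2000-02-29.
Last Tuesday of March 2000: 2000-03-28.
April 2000 ends with Tuesday 2000-04-25.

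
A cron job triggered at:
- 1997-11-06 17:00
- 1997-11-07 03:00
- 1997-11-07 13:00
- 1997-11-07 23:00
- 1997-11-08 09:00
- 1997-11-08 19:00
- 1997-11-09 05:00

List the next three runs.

Spacing: 10, 10, 10, 10, 10, 10 h — constant 10 h.
1997-11-09 05:00 + 10 h = 1997-11-09 15:00.
1997-11-09 15:00 + 10 h = 1997-11-10 01:00.
1997-11-10 01:00 + 10 h = 1997-11-10 11:00.

1997-11-09 15:00, 1997-11-10 01:00, 1997-11-10 11:00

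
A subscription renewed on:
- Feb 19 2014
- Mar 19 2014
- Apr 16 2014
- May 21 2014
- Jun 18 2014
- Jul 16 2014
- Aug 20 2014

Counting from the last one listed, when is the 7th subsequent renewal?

Mar 18 2015

Gaps: 28, 28, 35, 28, 28, 35 days — a mix of 28 and 35. Every date is a Wednesday.
Each is the 3rd Wednesday of its month.
3rd Wednesday of September 2014: Sep 17 2014.
3rd Wednesday of October 2014: Oct 15 2014.
November 2014 — 3rd Wednesday is Nov 19 2014.
December 2014 — 3rd Wednesday is Dec 17 2014.
January 2015 — 3rd Wednesday is Jan 21 2015.
3rd Wednesday of February 2015: Feb 18 2015.
3rd Wednesday of March 2015: Mar 18 2015.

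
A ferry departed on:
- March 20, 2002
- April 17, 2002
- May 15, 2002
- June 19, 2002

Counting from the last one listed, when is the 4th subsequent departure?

Gaps: 28, 28, 35 days — a mix of 28 and 35. Every date is a Wednesday.
Each is the 3rd Wednesday of its month.
3rd Wednesday of July 2002: July 17, 2002.
August 2002 — 3rd Wednesday is August 21, 2002.
September 2002 — 3rd Wednesday is September 18, 2002.
October 2002 — 3rd Wednesday is October 16, 2002.

October 16, 2002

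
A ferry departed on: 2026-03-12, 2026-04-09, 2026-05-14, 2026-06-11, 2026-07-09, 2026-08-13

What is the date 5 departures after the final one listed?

2027-01-14

All dates are Thursdays, 28, 35, 28, 28, 35 days apart.
Specifically, the 2nd Thursday of each month.
2nd Thursday of September 2026: 2026-09-10.
October 2026 — 2nd Thursday is 2026-10-08.
November 2026 — 2nd Thursday is 2026-11-12.
2nd Thursday of December 2026: 2026-12-10.
2nd Thursday of January 2027: 2027-01-14.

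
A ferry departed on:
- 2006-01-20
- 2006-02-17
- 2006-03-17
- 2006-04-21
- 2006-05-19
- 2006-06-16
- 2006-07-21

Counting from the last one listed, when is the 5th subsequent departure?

All dates are Fridays, 28, 28, 35, 28, 28, 35 days apart.
Specifically, the 3rd Friday of each month.
3rd Friday of August 2006: 2006-08-18.
September 2006 — 3rd Friday is 2006-09-15.
October 2006 — 3rd Friday is 2006-10-20.
November 2006 — 3rd Friday is 2006-11-17.
December 2006 — 3rd Friday is 2006-12-15.

2006-12-15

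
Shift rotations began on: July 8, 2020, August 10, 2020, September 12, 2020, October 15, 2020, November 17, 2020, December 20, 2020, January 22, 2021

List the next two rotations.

The spacing is 33, 33, 33, 33, 33, 33 days — always 33 days.
January 22, 2021 + 33 days = February 24, 2021.
February 24, 2021 + 33 days = March 29, 2021.

February 24, 2021; March 29, 2021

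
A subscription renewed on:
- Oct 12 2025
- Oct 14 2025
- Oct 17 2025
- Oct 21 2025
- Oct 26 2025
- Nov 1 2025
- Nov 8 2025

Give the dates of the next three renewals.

Nov 16 2025, Nov 25 2025, Dec 5 2025

Intervals are 2, 3, 4, 5, 6, 7 days — an arithmetic progression with common difference 1.
Next gap: 8 days. Nov 8 2025 + 8 days = Nov 16 2025.
Next gap: 9 days. Nov 16 2025 + 9 days = Nov 25 2025.
Next gap: 10 days. Nov 25 2025 + 10 days = Dec 5 2025.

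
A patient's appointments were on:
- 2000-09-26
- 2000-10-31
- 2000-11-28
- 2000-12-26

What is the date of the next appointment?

Every date is a Tuesday; gaps 35, 28, 28 days.
Each is the last Tuesday of its month (at least one falls on the 29th or later, ruling out '4th Tuesday').
January 2001 ends with Tuesday 2001-01-30.

2001-01-30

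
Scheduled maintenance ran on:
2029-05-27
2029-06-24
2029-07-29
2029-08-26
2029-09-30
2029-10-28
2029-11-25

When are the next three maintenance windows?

These are Sundays with 28, 35, 28, 35, 28, 28-day gaps.
Each is the final Sunday of its month — 2029-07-29 is past the 28th, so '4th Sunday' doesn't fit.
December 2029 ends with Sunday 2029-12-30.
January 2030 ends with Sunday 2030-01-27.
Last Sunday of February 2030: 2030-02-24.

2029-12-30, 2030-01-27, 2030-02-24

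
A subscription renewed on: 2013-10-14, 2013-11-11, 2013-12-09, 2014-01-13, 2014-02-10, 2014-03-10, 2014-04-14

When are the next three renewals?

All dates are Mondays, 28, 28, 35, 28, 28, 35 days apart.
Specifically, the 2nd Monday of each month.
2nd Monday of May 2014: 2014-05-12.
2nd Monday of June 2014: 2014-06-09.
2nd Monday of July 2014: 2014-07-14.

2014-05-12, 2014-06-09, 2014-07-14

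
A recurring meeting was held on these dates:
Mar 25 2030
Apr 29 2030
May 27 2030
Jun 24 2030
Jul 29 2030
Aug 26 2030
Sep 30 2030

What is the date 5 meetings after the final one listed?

Feb 24 2031

These are Mondays with 35, 28, 28, 35, 28, 35-day gaps.
Each is the final Monday of its month — Apr 29 2030 is past the 28th, so '4th Monday' doesn't fit.
October 2030 ends with Monday Oct 28 2030.
Last Monday of November 2030: Nov 25 2030.
December 2030 ends with Monday Dec 30 2030.
January 2031 ends with Monday Jan 27 2031.
Last Monday of February 2031: Feb 24 2031.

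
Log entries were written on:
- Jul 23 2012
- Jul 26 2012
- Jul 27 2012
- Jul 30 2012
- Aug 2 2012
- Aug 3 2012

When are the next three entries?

Aug 6 2012, Aug 9 2012, Aug 10 2012

Every event lands on a Monday or Thursday or Friday (gaps cycle 3, 1, 3, 3, 1).
So the schedule is: every Monday, Thursday and Friday.
Next Monday: Aug 6 2012.
The following Thursday is Aug 9 2012.
The following Friday is Aug 10 2012.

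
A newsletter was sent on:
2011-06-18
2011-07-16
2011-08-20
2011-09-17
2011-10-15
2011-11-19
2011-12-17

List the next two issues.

2012-01-21, 2012-02-18

All dates are Saturdays, 28, 35, 28, 28, 35, 28 days apart.
Specifically, the 3rd Saturday of each month.
3rd Saturday of January 2012: 2012-01-21.
February 2012 — 3rd Saturday is 2012-02-18.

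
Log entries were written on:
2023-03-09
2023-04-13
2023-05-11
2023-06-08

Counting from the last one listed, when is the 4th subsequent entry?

These are Thursdays at 28- or 35-day spacing (35, 28, 28).
The pattern: 2nd Thursday of the month.
July 2023 — 2nd Thursday is 2023-07-13.
August 2023 — 2nd Thursday is 2023-08-10.
2nd Thursday of September 2023: 2023-09-14.
October 2023 — 2nd Thursday is 2023-10-12.

2023-10-12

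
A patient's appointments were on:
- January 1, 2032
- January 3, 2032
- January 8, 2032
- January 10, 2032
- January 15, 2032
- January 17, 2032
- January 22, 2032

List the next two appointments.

January 24, 2032; January 29, 2032

Gaps: 2, 5, 2, 5, 2, 5 days — not constant, but cyclic with period 2.
The events fall on every Thursday and Saturday.
Next Saturday: January 24, 2032.
The following Thursday is January 29, 2032.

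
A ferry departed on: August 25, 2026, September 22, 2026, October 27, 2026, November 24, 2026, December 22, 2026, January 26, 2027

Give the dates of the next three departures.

February 23, 2027; March 23, 2027; April 27, 2027

Gaps: 28, 35, 28, 28, 35 days — a mix of 28 and 35. Every date is a Tuesday.
Each is the 4th Tuesday of its month.
February 2027 — 4th Tuesday is February 23, 2027.
4th Tuesday of March 2027: March 23, 2027.
April 2027 — 4th Tuesday is April 27, 2027.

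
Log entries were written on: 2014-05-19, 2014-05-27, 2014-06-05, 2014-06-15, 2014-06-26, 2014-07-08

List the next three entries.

Gaps: 8, 9, 10, 11, 12 days — each gap is 1 larger than the previous one.
Next gap: 13 days. 2014-07-08 + 13 days = 2014-07-21.
Next gap: 14 days. 2014-07-21 + 14 days = 2014-08-04.
Next gap: 15 days. 2014-08-04 + 15 days = 2014-08-19.

2014-07-21, 2014-08-04, 2014-08-19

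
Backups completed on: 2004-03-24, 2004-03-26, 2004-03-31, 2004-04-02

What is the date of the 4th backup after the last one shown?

2004-04-16

Every event lands on a Wednesday or Friday (gaps cycle 2, 5, 2).
So the schedule is: every Wednesday and Friday.
The following Wednesday is 2004-04-07.
Next Friday: 2004-04-09.
Next Wednesday: 2004-04-14.
The following Friday is 2004-04-16.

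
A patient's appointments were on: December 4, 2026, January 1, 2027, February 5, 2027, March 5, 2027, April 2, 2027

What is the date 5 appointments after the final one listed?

These are Fridays at 28- or 35-day spacing (28, 35, 28, 28).
The pattern: 1st Friday of the month.
May 2027 — 1st Friday is May 7, 2027.
June 2027 — 1st Friday is June 4, 2027.
July 2027 — 1st Friday is July 2, 2027.
1st Friday of August 2027: August 6, 2027.
1st Friday of September 2027: September 3, 2027.

September 3, 2027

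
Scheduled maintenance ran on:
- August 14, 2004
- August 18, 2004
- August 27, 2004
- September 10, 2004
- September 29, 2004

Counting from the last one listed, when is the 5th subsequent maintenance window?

March 18, 2005

The spacing grows by 5 each time: 4, 9, 14, 19 days.
Next gap: 24 days. September 29, 2004 + 24 days = October 23, 2004.
Next gap: 29 days. October 23, 2004 + 29 days = November 21, 2004.
Next gap: 34 days. November 21, 2004 + 34 days = December 25, 2004.
Next gap: 39 days. December 25, 2004 + 39 days = February 2, 2005.
Next gap: 44 days. February 2, 2005 + 44 days = March 18, 2005.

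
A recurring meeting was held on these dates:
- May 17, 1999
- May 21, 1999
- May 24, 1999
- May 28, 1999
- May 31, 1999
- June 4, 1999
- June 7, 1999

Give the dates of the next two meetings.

The gap pattern 4, 3, 4, 3, 4, 3 repeats every 2 events.
These are the Mondays and Fridays of each week.
Next Friday: June 11, 1999.
Next Monday: June 14, 1999.

June 11, 1999; June 14, 1999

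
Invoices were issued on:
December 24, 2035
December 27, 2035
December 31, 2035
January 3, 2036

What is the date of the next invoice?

January 7, 2036

Gaps: 3, 4, 3 days — not constant, but cyclic with period 2.
The events fall on every Monday and Thursday.
Next Monday: January 7, 2036.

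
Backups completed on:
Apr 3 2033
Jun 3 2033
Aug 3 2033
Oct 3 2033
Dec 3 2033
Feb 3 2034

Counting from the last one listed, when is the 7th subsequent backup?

The day-of-month is always 3 (61, 61, 61, 61, 62 days between events).
So this recurs on the 3rd of every 2 months.
April 2034: Apr 3 2034.
Next: June 2034 → Jun 3 2034.
August 2034: Aug 3 2034.
October 2034: Oct 3 2034.
December 2034: Dec 3 2034.
February 2035: Feb 3 2035.
April 2035: Apr 3 2035.

Apr 3 2035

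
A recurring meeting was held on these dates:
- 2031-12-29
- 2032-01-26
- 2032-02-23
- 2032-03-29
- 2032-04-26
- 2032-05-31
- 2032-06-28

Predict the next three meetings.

These are Mondays with 28, 28, 35, 28, 35, 28-day gaps.
Each is the final Monday of its month — 2031-12-29 is past the 28th, so '4th Monday' doesn't fit.
Last Monday of July 2032: 2032-07-26.
Last Monday of August 2032: 2032-08-30.
September 2032 ends with Monday 2032-09-27.

2032-07-26, 2032-08-30, 2032-09-27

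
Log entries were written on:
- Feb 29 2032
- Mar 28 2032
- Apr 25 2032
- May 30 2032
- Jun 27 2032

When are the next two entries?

All Sundays; the gaps (28, 28, 35, 28) vary with month length.
This is the last Sunday of each month.
July 2032 ends with Sunday Jul 25 2032.
Last Sunday of August 2032: Aug 29 2032.

Jul 25 2032, Aug 29 2032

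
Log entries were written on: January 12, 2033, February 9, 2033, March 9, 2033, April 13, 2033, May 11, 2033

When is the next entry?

June 8, 2033

All dates are Wednesdays, 28, 28, 35, 28 days apart.
Specifically, the 2nd Wednesday of each month.
June 2033 — 2nd Wednesday is June 8, 2033.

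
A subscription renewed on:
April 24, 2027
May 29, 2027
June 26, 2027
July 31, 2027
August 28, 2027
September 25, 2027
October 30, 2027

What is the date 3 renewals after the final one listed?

January 29, 2028

These are Saturdays with 35, 28, 35, 28, 28, 35-day gaps.
Each is the final Saturday of its month — May 29, 2027 is past the 28th, so '4th Saturday' doesn't fit.
November 2027 ends with Saturday November 27, 2027.
Last Saturday of December 2027: December 25, 2027.
Last Saturday of January 2028: January 29, 2028.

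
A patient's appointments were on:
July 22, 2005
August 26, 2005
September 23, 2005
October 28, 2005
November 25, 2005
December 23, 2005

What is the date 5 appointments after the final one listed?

May 26, 2006

These are Fridays at 28- or 35-day spacing (35, 28, 35, 28, 28).
The pattern: 4th Friday of the month.
4th Friday of January 2006: January 27, 2006.
4th Friday of February 2006: February 24, 2006.
4th Friday of March 2006: March 24, 2006.
April 2006 — 4th Friday is April 28, 2006.
May 2006 — 4th Friday is May 26, 2006.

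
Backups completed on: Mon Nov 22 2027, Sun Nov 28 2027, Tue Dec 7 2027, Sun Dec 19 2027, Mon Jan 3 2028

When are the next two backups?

Fri Jan 21 2028, Fri Feb 11 2028

The spacing grows by 3 each time: 6, 9, 12, 15 days.
Next gap: 18 days. Mon Jan 3 2028 + 18 days = Fri Jan 21 2028.
Next gap: 21 days. Fri Jan 21 2028 + 21 days = Fri Feb 11 2028.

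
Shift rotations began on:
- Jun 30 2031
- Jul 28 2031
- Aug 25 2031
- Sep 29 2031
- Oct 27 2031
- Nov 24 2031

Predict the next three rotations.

Dec 29 2031, Jan 26 2032, Feb 23 2032

Every date is a Monday; gaps 28, 28, 35, 28, 28 days.
Each is the last Monday of its month (at least one falls on the 29th or later, ruling out '4th Monday').
Last Monday of December 2031: Dec 29 2031.
Last Monday of January 2032: Jan 26 2032.
February 2032 ends with Monday Feb 23 2032.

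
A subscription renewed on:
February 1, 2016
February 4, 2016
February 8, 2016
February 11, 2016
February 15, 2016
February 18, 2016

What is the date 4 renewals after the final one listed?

March 3, 2016

Every event lands on a Monday or Thursday (gaps cycle 3, 4, 3, 4, 3).
So the schedule is: every Monday and Thursday.
The following Monday is February 22, 2016.
The following Thursday is February 25, 2016.
Next Monday: February 29, 2016.
Next Thursday: March 3, 2016.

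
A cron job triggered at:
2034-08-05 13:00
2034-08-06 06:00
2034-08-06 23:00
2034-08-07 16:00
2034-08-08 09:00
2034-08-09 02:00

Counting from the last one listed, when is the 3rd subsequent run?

Gaps: 17, 17, 17, 17, 17 hours — each event is 17 hours after the previous one.
2034-08-09 02:00 + 17 h = 2034-08-09 19:00.
2034-08-09 19:00 + 17 h = 2034-08-10 12:00.
2034-08-10 12:00 + 17 h = 2034-08-11 05:00.

2034-08-11 05:00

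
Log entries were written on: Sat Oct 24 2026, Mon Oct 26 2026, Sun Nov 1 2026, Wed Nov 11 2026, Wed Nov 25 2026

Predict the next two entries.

Sun Dec 13 2026, Mon Jan 4 2027

Gaps: 2, 6, 10, 14 days — each gap is 4 larger than the previous one.
Next gap: 18 days. Wed Nov 25 2026 + 18 days = Sun Dec 13 2026.
Next gap: 22 days. Sun Dec 13 2026 + 22 days = Mon Jan 4 2027.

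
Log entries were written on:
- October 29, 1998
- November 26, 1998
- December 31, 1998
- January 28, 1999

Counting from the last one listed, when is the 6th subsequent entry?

Every date is a Thursday; gaps 28, 35, 28 days.
Each is the last Thursday of its month (at least one falls on the 29th or later, ruling out '4th Thursday').
Last Thursday of February 1999: February 25, 1999.
March 1999 ends with Thursday March 25, 1999.
April 1999 ends with Thursday April 29, 1999.
May 1999 ends with Thursday May 27, 1999.
Last Thursday of June 1999: June 24, 1999.
Last Thursday of July 1999: July 29, 1999.

July 29, 1999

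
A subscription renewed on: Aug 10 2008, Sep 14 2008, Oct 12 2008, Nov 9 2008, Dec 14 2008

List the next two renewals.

These are Sundays at 28- or 35-day spacing (35, 28, 28, 35).
The pattern: 2nd Sunday of the month.
2nd Sunday of January 2009: Jan 11 2009.
February 2009 — 2nd Sunday is Feb 8 2009.

Jan 11 2009, Feb 8 2009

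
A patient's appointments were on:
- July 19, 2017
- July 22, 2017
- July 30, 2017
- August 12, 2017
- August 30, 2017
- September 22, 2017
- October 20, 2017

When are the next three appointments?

November 22, 2017; December 30, 2017; February 11, 2018

The spacing grows by 5 each time: 3, 8, 13, 18, 23, 28 days.
Next gap: 33 days. October 20, 2017 + 33 days = November 22, 2017.
Next gap: 38 days. November 22, 2017 + 38 days = December 30, 2017.
Next gap: 43 days. December 30, 2017 + 43 days = February 11, 2018.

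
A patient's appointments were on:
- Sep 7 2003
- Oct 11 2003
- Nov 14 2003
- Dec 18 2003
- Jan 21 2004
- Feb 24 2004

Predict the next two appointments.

The spacing is 34, 34, 34, 34, 34 days — always 34 days.
Feb 24 2004 + 34 days = Mar 29 2004.
Mar 29 2004 + 34 days = May 2 2004.

Mar 29 2004, May 2 2004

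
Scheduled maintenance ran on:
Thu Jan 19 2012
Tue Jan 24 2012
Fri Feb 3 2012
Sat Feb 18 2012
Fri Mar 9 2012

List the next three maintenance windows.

Tue Apr 3 2012, Thu May 3 2012, Thu Jun 7 2012

Intervals are 5, 10, 15, 20 days — an arithmetic progression with common difference 5.
Next gap: 25 days. Fri Mar 9 2012 + 25 days = Tue Apr 3 2012.
Next gap: 30 days. Tue Apr 3 2012 + 30 days = Thu May 3 2012.
Next gap: 35 days. Thu May 3 2012 + 35 days = Thu Jun 7 2012.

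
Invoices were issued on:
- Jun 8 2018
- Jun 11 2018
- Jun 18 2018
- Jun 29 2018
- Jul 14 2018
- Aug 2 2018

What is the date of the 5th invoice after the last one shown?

Jan 4 2019

Gaps: 3, 7, 11, 15, 19 days — each gap is 4 larger than the previous one.
Next gap: 23 days. Aug 2 2018 + 23 days = Aug 25 2018.
Next gap: 27 days. Aug 25 2018 + 27 days = Sep 21 2018.
Next gap: 31 days. Sep 21 2018 + 31 days = Oct 22 2018.
Next gap: 35 days. Oct 22 2018 + 35 days = Nov 26 2018.
Next gap: 39 days. Nov 26 2018 + 39 days = Jan 4 2019.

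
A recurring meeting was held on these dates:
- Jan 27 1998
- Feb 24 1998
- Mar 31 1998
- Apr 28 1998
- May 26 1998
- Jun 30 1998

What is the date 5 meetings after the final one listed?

Nov 24 1998

Every date is a Tuesday; gaps 28, 35, 28, 28, 35 days.
Each is the last Tuesday of its month (at least one falls on the 29th or later, ruling out '4th Tuesday').
Last Tuesday of July 1998: Jul 28 1998.
Last Tuesday of August 1998: Aug 25 1998.
Last Tuesday of September 1998: Sep 29 1998.
Last Tuesday of October 1998: Oct 27 1998.
November 1998 ends with Tuesday Nov 24 1998.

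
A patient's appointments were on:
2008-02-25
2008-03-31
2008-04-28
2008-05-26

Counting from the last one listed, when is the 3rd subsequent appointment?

2008-08-25

Every date is a Monday; gaps 35, 28, 28 days.
Each is the last Monday of its month (at least one falls on the 29th or later, ruling out '4th Monday').
Last Monday of June 2008: 2008-06-30.
July 2008 ends with Monday 2008-07-28.
Last Monday of August 2008: 2008-08-25.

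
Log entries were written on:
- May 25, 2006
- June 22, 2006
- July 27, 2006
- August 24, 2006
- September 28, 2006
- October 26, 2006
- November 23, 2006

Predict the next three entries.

These are Thursdays at 28- or 35-day spacing (28, 35, 28, 35, 28, 28).
The pattern: 4th Thursday of the month.
4th Thursday of December 2006: December 28, 2006.
January 2007 — 4th Thursday is January 25, 2007.
February 2007 — 4th Thursday is February 22, 2007.

December 28, 2006; January 25, 2007; February 22, 2007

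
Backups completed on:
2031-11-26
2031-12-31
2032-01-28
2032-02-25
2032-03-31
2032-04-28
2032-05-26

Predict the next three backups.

2032-06-30, 2032-07-28, 2032-08-25

These are Wednesdays with 35, 28, 28, 35, 28, 28-day gaps.
Each is the final Wednesday of its month — 2031-12-31 is past the 28th, so '4th Wednesday' doesn't fit.
Last Wednesday of June 2032: 2032-06-30.
Last Wednesday of July 2032: 2032-07-28.
Last Wednesday of August 2032: 2032-08-25.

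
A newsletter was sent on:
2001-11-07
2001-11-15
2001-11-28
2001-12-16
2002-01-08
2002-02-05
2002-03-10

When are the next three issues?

2002-04-17, 2002-05-30, 2002-07-17

Gaps: 8, 13, 18, 23, 28, 33 days — each gap is 5 larger than the previous one.
Next gap: 38 days. 2002-03-10 + 38 days = 2002-04-17.
Next gap: 43 days. 2002-04-17 + 43 days = 2002-05-30.
Next gap: 48 days. 2002-05-30 + 48 days = 2002-07-17.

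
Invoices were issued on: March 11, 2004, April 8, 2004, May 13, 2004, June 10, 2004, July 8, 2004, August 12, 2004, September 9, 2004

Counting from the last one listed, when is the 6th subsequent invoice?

March 10, 2005

All dates are Thursdays, 28, 35, 28, 28, 35, 28 days apart.
Specifically, the 2nd Thursday of each month.
October 2004 — 2nd Thursday is October 14, 2004.
2nd Thursday of November 2004: November 11, 2004.
2nd Thursday of December 2004: December 9, 2004.
2nd Thursday of January 2005: January 13, 2005.
2nd Thursday of February 2005: February 10, 2005.
2nd Thursday of March 2005: March 10, 2005.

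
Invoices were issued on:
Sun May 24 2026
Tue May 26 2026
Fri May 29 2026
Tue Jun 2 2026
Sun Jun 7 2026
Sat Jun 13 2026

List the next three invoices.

Sat Jun 20 2026, Sun Jun 28 2026, Tue Jul 7 2026

Gaps: 2, 3, 4, 5, 6 days — each gap is 1 larger than the previous one.
Next gap: 7 days. Sat Jun 13 2026 + 7 days = Sat Jun 20 2026.
Next gap: 8 days. Sat Jun 20 2026 + 8 days = Sun Jun 28 2026.
Next gap: 9 days. Sun Jun 28 2026 + 9 days = Tue Jul 7 2026.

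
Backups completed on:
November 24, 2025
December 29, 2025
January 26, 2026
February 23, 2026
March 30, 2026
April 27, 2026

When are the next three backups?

All Mondays; the gaps (35, 28, 28, 35, 28) vary with month length.
This is the last Monday of each month.
Last Monday of May 2026: May 25, 2026.
June 2026 ends with Monday June 29, 2026.
July 2026 ends with Monday July 27, 2026.

May 25, 2026; June 29, 2026; July 27, 2026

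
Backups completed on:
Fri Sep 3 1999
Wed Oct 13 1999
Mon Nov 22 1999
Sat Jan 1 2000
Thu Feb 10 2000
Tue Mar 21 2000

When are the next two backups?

Every event comes 40 days after the last (40, 40, 40, 40, 40).
Tue Mar 21 2000 + 40 days = Sun Apr 30 2000.
Sun Apr 30 2000 + 40 days = Fri Jun 9 2000.

Sun Apr 30 2000, Fri Jun 9 2000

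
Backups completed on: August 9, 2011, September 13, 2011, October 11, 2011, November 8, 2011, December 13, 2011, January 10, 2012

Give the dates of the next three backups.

These are Tuesdays at 28- or 35-day spacing (35, 28, 28, 35, 28).
The pattern: 2nd Tuesday of the month.
February 2012 — 2nd Tuesday is February 14, 2012.
2nd Tuesday of March 2012: March 13, 2012.
2nd Tuesday of April 2012: April 10, 2012.

February 14, 2012; March 13, 2012; April 10, 2012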